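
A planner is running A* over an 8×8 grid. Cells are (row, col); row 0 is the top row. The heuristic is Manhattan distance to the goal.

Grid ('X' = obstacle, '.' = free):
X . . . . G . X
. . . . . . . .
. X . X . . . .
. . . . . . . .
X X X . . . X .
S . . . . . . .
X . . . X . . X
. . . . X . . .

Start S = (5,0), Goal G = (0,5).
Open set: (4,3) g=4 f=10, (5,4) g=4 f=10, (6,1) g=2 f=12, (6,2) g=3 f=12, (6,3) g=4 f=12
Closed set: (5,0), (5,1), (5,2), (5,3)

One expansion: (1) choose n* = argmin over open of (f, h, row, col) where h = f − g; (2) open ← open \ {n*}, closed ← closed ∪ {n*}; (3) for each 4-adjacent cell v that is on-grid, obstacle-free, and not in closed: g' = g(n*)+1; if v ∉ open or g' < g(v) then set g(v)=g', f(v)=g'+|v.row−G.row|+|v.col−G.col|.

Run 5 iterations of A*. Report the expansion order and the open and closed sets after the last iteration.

order=[(4,3) → (3,3) → (3,4) → (2,4) → (1,4)]; open=[(0,4) g=9 f=10, (1,3) g=9 f=12, (1,5) g=9 f=10, (2,5) g=8 f=10, (3,2) g=6 f=12, (3,5) g=7 f=10, (4,4) g=5 f=10, (5,4) g=4 f=10, (6,1) g=2 f=12, (6,2) g=3 f=12, (6,3) g=4 f=12]; closed=[(1,4), (2,4), (3,3), (3,4), (4,3), (5,0), (5,1), (5,2), (5,3)]

step 1: expand (4,3) (f=10, h=6) → closed; open now [(3,3) g=5 f=10, (4,4) g=5 f=10, (5,4) g=4 f=10, (6,1) g=2 f=12, (6,2) g=3 f=12, (6,3) g=4 f=12]
step 2: expand (3,3) (f=10, h=5) → closed; open now [(3,2) g=6 f=12, (3,4) g=6 f=10, (4,4) g=5 f=10, (5,4) g=4 f=10, (6,1) g=2 f=12, (6,2) g=3 f=12, (6,3) g=4 f=12]
step 3: expand (3,4) (f=10, h=4) → closed; open now [(2,4) g=7 f=10, (3,2) g=6 f=12, (3,5) g=7 f=10, (4,4) g=5 f=10, (5,4) g=4 f=10, (6,1) g=2 f=12, (6,2) g=3 f=12, (6,3) g=4 f=12]
step 4: expand (2,4) (f=10, h=3) → closed; open now [(1,4) g=8 f=10, (2,5) g=8 f=10, (3,2) g=6 f=12, (3,5) g=7 f=10, (4,4) g=5 f=10, (5,4) g=4 f=10, (6,1) g=2 f=12, (6,2) g=3 f=12, (6,3) g=4 f=12]
step 5: expand (1,4) (f=10, h=2) → closed; open now [(0,4) g=9 f=10, (1,3) g=9 f=12, (1,5) g=9 f=10, (2,5) g=8 f=10, (3,2) g=6 f=12, (3,5) g=7 f=10, (4,4) g=5 f=10, (5,4) g=4 f=10, (6,1) g=2 f=12, (6,2) g=3 f=12, (6,3) g=4 f=12]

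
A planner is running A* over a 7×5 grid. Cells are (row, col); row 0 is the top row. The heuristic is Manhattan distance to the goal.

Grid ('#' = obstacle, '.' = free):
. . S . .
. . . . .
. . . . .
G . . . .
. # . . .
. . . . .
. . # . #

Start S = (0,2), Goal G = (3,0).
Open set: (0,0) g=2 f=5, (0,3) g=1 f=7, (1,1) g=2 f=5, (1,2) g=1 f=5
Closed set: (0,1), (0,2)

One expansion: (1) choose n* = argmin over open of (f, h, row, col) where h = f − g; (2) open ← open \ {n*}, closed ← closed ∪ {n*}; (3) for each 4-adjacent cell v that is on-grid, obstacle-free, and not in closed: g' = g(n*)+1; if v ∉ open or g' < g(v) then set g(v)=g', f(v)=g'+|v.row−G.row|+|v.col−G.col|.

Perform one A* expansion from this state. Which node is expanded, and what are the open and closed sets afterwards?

step 1: expand (0,0) (f=5, h=3) → closed; open now [(0,3) g=1 f=7, (1,0) g=3 f=5, (1,1) g=2 f=5, (1,2) g=1 f=5]

expanded=(0,0); open=[(0,3) g=1 f=7, (1,0) g=3 f=5, (1,1) g=2 f=5, (1,2) g=1 f=5]; closed=[(0,0), (0,1), (0,2)]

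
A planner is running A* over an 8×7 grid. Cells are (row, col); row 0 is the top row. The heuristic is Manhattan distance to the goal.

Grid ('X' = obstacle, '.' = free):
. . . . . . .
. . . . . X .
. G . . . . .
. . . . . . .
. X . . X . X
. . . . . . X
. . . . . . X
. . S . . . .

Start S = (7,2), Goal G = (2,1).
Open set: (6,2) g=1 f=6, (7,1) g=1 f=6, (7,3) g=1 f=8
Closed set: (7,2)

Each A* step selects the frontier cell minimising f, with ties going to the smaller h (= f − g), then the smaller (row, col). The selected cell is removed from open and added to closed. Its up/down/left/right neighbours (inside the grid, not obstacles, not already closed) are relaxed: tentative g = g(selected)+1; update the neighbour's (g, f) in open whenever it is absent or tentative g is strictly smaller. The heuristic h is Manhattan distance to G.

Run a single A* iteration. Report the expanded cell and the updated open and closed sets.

step 1: expand (6,2) (f=6, h=5) → closed; open now [(5,2) g=2 f=6, (6,1) g=2 f=6, (6,3) g=2 f=8, (7,1) g=1 f=6, (7,3) g=1 f=8]

expanded=(6,2); open=[(5,2) g=2 f=6, (6,1) g=2 f=6, (6,3) g=2 f=8, (7,1) g=1 f=6, (7,3) g=1 f=8]; closed=[(6,2), (7,2)]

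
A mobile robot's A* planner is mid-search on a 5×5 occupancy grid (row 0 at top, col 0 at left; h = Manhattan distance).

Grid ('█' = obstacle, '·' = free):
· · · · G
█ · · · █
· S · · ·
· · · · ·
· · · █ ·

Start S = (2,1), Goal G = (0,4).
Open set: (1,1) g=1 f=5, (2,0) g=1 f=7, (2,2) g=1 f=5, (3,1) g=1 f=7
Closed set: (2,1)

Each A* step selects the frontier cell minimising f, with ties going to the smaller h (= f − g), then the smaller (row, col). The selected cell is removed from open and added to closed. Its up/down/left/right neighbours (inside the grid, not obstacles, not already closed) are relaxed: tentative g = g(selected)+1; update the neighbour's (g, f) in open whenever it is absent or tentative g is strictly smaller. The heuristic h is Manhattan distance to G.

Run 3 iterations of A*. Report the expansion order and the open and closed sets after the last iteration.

order=[(1,1) → (0,1) → (0,2)]; open=[(0,0) g=3 f=7, (0,3) g=4 f=5, (1,2) g=2 f=5, (2,0) g=1 f=7, (2,2) g=1 f=5, (3,1) g=1 f=7]; closed=[(0,1), (0,2), (1,1), (2,1)]

step 1: expand (1,1) (f=5, h=4) → closed; open now [(0,1) g=2 f=5, (1,2) g=2 f=5, (2,0) g=1 f=7, (2,2) g=1 f=5, (3,1) g=1 f=7]
step 2: expand (0,1) (f=5, h=3) → closed; open now [(0,0) g=3 f=7, (0,2) g=3 f=5, (1,2) g=2 f=5, (2,0) g=1 f=7, (2,2) g=1 f=5, (3,1) g=1 f=7]
step 3: expand (0,2) (f=5, h=2) → closed; open now [(0,0) g=3 f=7, (0,3) g=4 f=5, (1,2) g=2 f=5, (2,0) g=1 f=7, (2,2) g=1 f=5, (3,1) g=1 f=7]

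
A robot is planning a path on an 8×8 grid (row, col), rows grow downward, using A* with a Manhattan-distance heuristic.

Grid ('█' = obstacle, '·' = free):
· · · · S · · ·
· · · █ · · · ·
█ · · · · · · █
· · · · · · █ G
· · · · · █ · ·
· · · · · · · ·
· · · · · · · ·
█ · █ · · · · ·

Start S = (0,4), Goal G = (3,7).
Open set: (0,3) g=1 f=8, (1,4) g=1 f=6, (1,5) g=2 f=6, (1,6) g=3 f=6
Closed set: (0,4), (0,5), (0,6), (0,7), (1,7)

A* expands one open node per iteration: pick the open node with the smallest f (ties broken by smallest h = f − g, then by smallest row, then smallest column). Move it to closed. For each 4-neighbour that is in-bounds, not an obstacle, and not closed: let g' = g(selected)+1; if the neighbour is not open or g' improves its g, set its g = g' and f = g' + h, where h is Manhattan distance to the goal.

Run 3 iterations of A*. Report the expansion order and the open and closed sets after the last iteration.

order=[(1,6) → (2,6) → (1,5)]; open=[(0,3) g=1 f=8, (1,4) g=1 f=6, (2,5) g=3 f=6]; closed=[(0,4), (0,5), (0,6), (0,7), (1,5), (1,6), (1,7), (2,6)]

step 1: expand (1,6) (f=6, h=3) → closed; open now [(0,3) g=1 f=8, (1,4) g=1 f=6, (1,5) g=2 f=6, (2,6) g=4 f=6]
step 2: expand (2,6) (f=6, h=2) → closed; open now [(0,3) g=1 f=8, (1,4) g=1 f=6, (1,5) g=2 f=6, (2,5) g=5 f=8]
step 3: expand (1,5) (f=6, h=4) → closed; open now [(0,3) g=1 f=8, (1,4) g=1 f=6, (2,5) g=3 f=6]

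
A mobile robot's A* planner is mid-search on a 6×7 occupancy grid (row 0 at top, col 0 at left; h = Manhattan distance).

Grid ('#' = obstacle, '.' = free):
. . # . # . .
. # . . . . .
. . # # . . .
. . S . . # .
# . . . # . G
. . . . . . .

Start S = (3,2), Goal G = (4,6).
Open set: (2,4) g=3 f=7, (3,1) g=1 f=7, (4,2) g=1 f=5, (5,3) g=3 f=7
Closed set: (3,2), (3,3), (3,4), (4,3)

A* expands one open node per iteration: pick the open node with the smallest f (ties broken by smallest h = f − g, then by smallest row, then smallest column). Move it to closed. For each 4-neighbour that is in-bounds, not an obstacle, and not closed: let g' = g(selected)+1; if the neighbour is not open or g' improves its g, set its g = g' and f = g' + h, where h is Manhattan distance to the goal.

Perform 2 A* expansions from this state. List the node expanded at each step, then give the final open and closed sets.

order=[(4,2) → (2,4)]; open=[(1,4) g=4 f=9, (2,5) g=4 f=7, (3,1) g=1 f=7, (4,1) g=2 f=7, (5,2) g=2 f=7, (5,3) g=3 f=7]; closed=[(2,4), (3,2), (3,3), (3,4), (4,2), (4,3)]

step 1: expand (4,2) (f=5, h=4) → closed; open now [(2,4) g=3 f=7, (3,1) g=1 f=7, (4,1) g=2 f=7, (5,2) g=2 f=7, (5,3) g=3 f=7]
step 2: expand (2,4) (f=7, h=4) → closed; open now [(1,4) g=4 f=9, (2,5) g=4 f=7, (3,1) g=1 f=7, (4,1) g=2 f=7, (5,2) g=2 f=7, (5,3) g=3 f=7]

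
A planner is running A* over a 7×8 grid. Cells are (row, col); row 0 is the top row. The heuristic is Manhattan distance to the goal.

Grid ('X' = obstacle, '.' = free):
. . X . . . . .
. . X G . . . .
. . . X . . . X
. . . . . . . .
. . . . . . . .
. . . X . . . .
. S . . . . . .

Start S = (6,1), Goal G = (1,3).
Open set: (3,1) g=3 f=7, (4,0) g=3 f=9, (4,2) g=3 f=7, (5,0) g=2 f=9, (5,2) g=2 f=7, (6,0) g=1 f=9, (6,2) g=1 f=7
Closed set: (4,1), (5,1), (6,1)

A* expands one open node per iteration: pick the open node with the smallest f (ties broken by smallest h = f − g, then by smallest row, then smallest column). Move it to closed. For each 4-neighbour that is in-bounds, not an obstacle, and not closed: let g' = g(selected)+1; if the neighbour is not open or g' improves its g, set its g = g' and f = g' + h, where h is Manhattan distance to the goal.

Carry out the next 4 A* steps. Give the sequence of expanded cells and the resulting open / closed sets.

order=[(3,1) → (2,1) → (1,1) → (2,2)]; open=[(0,1) g=6 f=9, (1,0) g=6 f=9, (2,0) g=5 f=9, (3,0) g=4 f=9, (3,2) g=4 f=7, (4,0) g=3 f=9, (4,2) g=3 f=7, (5,0) g=2 f=9, (5,2) g=2 f=7, (6,0) g=1 f=9, (6,2) g=1 f=7]; closed=[(1,1), (2,1), (2,2), (3,1), (4,1), (5,1), (6,1)]

step 1: expand (3,1) (f=7, h=4) → closed; open now [(2,1) g=4 f=7, (3,0) g=4 f=9, (3,2) g=4 f=7, (4,0) g=3 f=9, (4,2) g=3 f=7, (5,0) g=2 f=9, (5,2) g=2 f=7, (6,0) g=1 f=9, (6,2) g=1 f=7]
step 2: expand (2,1) (f=7, h=3) → closed; open now [(1,1) g=5 f=7, (2,0) g=5 f=9, (2,2) g=5 f=7, (3,0) g=4 f=9, (3,2) g=4 f=7, (4,0) g=3 f=9, (4,2) g=3 f=7, (5,0) g=2 f=9, (5,2) g=2 f=7, (6,0) g=1 f=9, (6,2) g=1 f=7]
step 3: expand (1,1) (f=7, h=2) → closed; open now [(0,1) g=6 f=9, (1,0) g=6 f=9, (2,0) g=5 f=9, (2,2) g=5 f=7, (3,0) g=4 f=9, (3,2) g=4 f=7, (4,0) g=3 f=9, (4,2) g=3 f=7, (5,0) g=2 f=9, (5,2) g=2 f=7, (6,0) g=1 f=9, (6,2) g=1 f=7]
step 4: expand (2,2) (f=7, h=2) → closed; open now [(0,1) g=6 f=9, (1,0) g=6 f=9, (2,0) g=5 f=9, (3,0) g=4 f=9, (3,2) g=4 f=7, (4,0) g=3 f=9, (4,2) g=3 f=7, (5,0) g=2 f=9, (5,2) g=2 f=7, (6,0) g=1 f=9, (6,2) g=1 f=7]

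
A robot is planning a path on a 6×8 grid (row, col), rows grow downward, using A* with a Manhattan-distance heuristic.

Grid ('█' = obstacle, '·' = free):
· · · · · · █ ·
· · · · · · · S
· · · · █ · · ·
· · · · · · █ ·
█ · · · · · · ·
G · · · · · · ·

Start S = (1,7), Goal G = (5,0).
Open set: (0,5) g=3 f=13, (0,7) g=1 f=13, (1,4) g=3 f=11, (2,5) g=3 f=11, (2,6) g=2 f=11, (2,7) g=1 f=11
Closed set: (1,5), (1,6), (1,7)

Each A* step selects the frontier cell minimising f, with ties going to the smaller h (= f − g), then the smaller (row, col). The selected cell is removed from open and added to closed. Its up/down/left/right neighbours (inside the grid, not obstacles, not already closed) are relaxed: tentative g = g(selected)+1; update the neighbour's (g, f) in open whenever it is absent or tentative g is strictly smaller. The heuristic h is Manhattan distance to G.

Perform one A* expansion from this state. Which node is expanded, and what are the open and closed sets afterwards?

step 1: expand (1,4) (f=11, h=8) → closed; open now [(0,4) g=4 f=13, (0,5) g=3 f=13, (0,7) g=1 f=13, (1,3) g=4 f=11, (2,5) g=3 f=11, (2,6) g=2 f=11, (2,7) g=1 f=11]

expanded=(1,4); open=[(0,4) g=4 f=13, (0,5) g=3 f=13, (0,7) g=1 f=13, (1,3) g=4 f=11, (2,5) g=3 f=11, (2,6) g=2 f=11, (2,7) g=1 f=11]; closed=[(1,4), (1,5), (1,6), (1,7)]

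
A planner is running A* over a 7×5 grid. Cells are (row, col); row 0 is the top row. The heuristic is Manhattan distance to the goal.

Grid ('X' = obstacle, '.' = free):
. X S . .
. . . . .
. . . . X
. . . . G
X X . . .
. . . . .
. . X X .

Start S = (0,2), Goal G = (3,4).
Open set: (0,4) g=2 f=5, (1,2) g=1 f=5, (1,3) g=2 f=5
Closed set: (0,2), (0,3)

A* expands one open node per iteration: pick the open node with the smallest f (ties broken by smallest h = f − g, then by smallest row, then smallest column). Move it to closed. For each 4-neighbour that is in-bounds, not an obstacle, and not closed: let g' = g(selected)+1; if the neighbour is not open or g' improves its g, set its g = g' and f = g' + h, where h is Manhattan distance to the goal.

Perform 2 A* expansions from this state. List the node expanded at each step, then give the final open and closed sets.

order=[(0,4) → (1,4)]; open=[(1,2) g=1 f=5, (1,3) g=2 f=5]; closed=[(0,2), (0,3), (0,4), (1,4)]

step 1: expand (0,4) (f=5, h=3) → closed; open now [(1,2) g=1 f=5, (1,3) g=2 f=5, (1,4) g=3 f=5]
step 2: expand (1,4) (f=5, h=2) → closed; open now [(1,2) g=1 f=5, (1,3) g=2 f=5]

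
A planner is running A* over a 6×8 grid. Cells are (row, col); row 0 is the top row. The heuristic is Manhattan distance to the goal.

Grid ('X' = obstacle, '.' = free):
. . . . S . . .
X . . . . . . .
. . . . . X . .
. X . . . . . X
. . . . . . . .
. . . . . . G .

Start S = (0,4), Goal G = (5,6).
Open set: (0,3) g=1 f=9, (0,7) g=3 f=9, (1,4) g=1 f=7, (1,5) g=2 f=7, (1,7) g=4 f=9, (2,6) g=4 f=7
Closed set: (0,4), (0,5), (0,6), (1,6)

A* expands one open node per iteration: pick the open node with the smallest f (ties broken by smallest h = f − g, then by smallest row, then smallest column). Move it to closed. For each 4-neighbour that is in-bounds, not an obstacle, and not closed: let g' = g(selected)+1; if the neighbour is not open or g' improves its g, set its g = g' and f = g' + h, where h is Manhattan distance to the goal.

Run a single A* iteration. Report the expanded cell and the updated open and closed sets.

expanded=(2,6); open=[(0,3) g=1 f=9, (0,7) g=3 f=9, (1,4) g=1 f=7, (1,5) g=2 f=7, (1,7) g=4 f=9, (2,7) g=5 f=9, (3,6) g=5 f=7]; closed=[(0,4), (0,5), (0,6), (1,6), (2,6)]

step 1: expand (2,6) (f=7, h=3) → closed; open now [(0,3) g=1 f=9, (0,7) g=3 f=9, (1,4) g=1 f=7, (1,5) g=2 f=7, (1,7) g=4 f=9, (2,7) g=5 f=9, (3,6) g=5 f=7]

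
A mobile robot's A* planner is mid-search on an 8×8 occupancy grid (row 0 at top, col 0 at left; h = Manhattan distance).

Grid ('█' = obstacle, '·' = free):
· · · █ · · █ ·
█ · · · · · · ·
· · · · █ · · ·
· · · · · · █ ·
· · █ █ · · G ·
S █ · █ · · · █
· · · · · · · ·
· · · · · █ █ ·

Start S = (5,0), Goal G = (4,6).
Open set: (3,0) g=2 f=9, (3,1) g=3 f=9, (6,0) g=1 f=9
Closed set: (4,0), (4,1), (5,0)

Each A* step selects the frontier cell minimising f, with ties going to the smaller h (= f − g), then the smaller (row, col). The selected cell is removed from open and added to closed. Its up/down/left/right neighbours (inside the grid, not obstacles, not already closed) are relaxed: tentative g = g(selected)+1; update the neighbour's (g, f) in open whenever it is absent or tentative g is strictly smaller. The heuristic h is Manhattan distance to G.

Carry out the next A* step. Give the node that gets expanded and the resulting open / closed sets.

expanded=(3,1); open=[(2,1) g=4 f=11, (3,0) g=2 f=9, (3,2) g=4 f=9, (6,0) g=1 f=9]; closed=[(3,1), (4,0), (4,1), (5,0)]

step 1: expand (3,1) (f=9, h=6) → closed; open now [(2,1) g=4 f=11, (3,0) g=2 f=9, (3,2) g=4 f=9, (6,0) g=1 f=9]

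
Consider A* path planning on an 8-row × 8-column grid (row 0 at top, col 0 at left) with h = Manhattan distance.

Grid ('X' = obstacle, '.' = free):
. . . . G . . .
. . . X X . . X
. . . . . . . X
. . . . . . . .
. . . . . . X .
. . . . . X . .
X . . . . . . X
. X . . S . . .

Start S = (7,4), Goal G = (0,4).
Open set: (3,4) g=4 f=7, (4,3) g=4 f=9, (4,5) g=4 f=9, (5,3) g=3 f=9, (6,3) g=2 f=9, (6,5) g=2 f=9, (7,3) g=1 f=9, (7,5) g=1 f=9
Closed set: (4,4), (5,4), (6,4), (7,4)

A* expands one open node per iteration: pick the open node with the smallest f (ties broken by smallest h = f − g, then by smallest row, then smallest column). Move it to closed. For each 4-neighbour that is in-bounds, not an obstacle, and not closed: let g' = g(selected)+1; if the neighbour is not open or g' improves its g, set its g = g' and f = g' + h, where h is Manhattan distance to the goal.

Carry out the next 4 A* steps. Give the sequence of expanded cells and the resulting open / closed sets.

step 1: expand (3,4) (f=7, h=3) → closed; open now [(2,4) g=5 f=7, (3,3) g=5 f=9, (3,5) g=5 f=9, (4,3) g=4 f=9, (4,5) g=4 f=9, (5,3) g=3 f=9, (6,3) g=2 f=9, (6,5) g=2 f=9, (7,3) g=1 f=9, (7,5) g=1 f=9]
step 2: expand (2,4) (f=7, h=2) → closed; open now [(2,3) g=6 f=9, (2,5) g=6 f=9, (3,3) g=5 f=9, (3,5) g=5 f=9, (4,3) g=4 f=9, (4,5) g=4 f=9, (5,3) g=3 f=9, (6,3) g=2 f=9, (6,5) g=2 f=9, (7,3) g=1 f=9, (7,5) g=1 f=9]
step 3: expand (2,3) (f=9, h=3) → closed; open now [(2,2) g=7 f=11, (2,5) g=6 f=9, (3,3) g=5 f=9, (3,5) g=5 f=9, (4,3) g=4 f=9, (4,5) g=4 f=9, (5,3) g=3 f=9, (6,3) g=2 f=9, (6,5) g=2 f=9, (7,3) g=1 f=9, (7,5) g=1 f=9]
step 4: expand (2,5) (f=9, h=3) → closed; open now [(1,5) g=7 f=9, (2,2) g=7 f=11, (2,6) g=7 f=11, (3,3) g=5 f=9, (3,5) g=5 f=9, (4,3) g=4 f=9, (4,5) g=4 f=9, (5,3) g=3 f=9, (6,3) g=2 f=9, (6,5) g=2 f=9, (7,3) g=1 f=9, (7,5) g=1 f=9]

order=[(3,4) → (2,4) → (2,3) → (2,5)]; open=[(1,5) g=7 f=9, (2,2) g=7 f=11, (2,6) g=7 f=11, (3,3) g=5 f=9, (3,5) g=5 f=9, (4,3) g=4 f=9, (4,5) g=4 f=9, (5,3) g=3 f=9, (6,3) g=2 f=9, (6,5) g=2 f=9, (7,3) g=1 f=9, (7,5) g=1 f=9]; closed=[(2,3), (2,4), (2,5), (3,4), (4,4), (5,4), (6,4), (7,4)]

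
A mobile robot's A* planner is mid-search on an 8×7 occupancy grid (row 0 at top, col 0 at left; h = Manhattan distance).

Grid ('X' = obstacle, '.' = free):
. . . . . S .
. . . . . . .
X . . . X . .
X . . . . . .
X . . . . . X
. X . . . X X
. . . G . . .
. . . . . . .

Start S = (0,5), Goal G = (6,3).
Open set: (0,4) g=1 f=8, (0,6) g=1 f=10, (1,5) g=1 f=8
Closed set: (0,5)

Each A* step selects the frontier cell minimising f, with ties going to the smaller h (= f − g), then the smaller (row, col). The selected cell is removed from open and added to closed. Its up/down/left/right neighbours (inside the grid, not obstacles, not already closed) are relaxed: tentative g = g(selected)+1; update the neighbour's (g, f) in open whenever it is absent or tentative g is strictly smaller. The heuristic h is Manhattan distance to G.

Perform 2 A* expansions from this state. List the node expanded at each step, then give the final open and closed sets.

step 1: expand (0,4) (f=8, h=7) → closed; open now [(0,3) g=2 f=8, (0,6) g=1 f=10, (1,4) g=2 f=8, (1,5) g=1 f=8]
step 2: expand (0,3) (f=8, h=6) → closed; open now [(0,2) g=3 f=10, (0,6) g=1 f=10, (1,3) g=3 f=8, (1,4) g=2 f=8, (1,5) g=1 f=8]

order=[(0,4) → (0,3)]; open=[(0,2) g=3 f=10, (0,6) g=1 f=10, (1,3) g=3 f=8, (1,4) g=2 f=8, (1,5) g=1 f=8]; closed=[(0,3), (0,4), (0,5)]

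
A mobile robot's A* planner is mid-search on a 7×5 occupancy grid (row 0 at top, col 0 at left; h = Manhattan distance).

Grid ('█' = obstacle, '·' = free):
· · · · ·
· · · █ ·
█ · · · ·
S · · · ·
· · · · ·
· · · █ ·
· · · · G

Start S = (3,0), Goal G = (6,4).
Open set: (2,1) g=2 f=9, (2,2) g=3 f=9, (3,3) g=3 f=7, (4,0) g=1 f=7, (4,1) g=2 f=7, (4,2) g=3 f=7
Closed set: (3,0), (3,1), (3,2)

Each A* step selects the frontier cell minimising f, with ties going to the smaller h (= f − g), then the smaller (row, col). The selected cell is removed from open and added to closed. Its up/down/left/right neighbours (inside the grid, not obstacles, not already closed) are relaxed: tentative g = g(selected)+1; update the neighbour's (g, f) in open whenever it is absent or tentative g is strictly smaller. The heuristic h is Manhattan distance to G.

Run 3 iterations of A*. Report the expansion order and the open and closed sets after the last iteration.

step 1: expand (3,3) (f=7, h=4) → closed; open now [(2,1) g=2 f=9, (2,2) g=3 f=9, (2,3) g=4 f=9, (3,4) g=4 f=7, (4,0) g=1 f=7, (4,1) g=2 f=7, (4,2) g=3 f=7, (4,3) g=4 f=7]
step 2: expand (3,4) (f=7, h=3) → closed; open now [(2,1) g=2 f=9, (2,2) g=3 f=9, (2,3) g=4 f=9, (2,4) g=5 f=9, (4,0) g=1 f=7, (4,1) g=2 f=7, (4,2) g=3 f=7, (4,3) g=4 f=7, (4,4) g=5 f=7]
step 3: expand (4,4) (f=7, h=2) → closed; open now [(2,1) g=2 f=9, (2,2) g=3 f=9, (2,3) g=4 f=9, (2,4) g=5 f=9, (4,0) g=1 f=7, (4,1) g=2 f=7, (4,2) g=3 f=7, (4,3) g=4 f=7, (5,4) g=6 f=7]

order=[(3,3) → (3,4) → (4,4)]; open=[(2,1) g=2 f=9, (2,2) g=3 f=9, (2,3) g=4 f=9, (2,4) g=5 f=9, (4,0) g=1 f=7, (4,1) g=2 f=7, (4,2) g=3 f=7, (4,3) g=4 f=7, (5,4) g=6 f=7]; closed=[(3,0), (3,1), (3,2), (3,3), (3,4), (4,4)]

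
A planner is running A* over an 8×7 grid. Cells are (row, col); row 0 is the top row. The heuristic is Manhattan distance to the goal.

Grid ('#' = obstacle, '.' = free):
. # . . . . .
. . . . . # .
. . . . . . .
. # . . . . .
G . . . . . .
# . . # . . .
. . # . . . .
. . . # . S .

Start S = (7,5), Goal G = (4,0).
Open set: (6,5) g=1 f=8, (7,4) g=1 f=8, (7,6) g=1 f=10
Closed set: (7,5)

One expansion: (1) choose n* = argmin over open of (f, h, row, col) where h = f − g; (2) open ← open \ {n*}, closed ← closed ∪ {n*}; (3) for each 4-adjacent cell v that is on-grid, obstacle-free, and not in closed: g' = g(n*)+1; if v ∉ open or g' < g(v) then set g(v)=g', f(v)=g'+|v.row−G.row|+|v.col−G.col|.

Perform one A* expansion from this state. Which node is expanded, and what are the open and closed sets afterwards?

expanded=(6,5); open=[(5,5) g=2 f=8, (6,4) g=2 f=8, (6,6) g=2 f=10, (7,4) g=1 f=8, (7,6) g=1 f=10]; closed=[(6,5), (7,5)]

step 1: expand (6,5) (f=8, h=7) → closed; open now [(5,5) g=2 f=8, (6,4) g=2 f=8, (6,6) g=2 f=10, (7,4) g=1 f=8, (7,6) g=1 f=10]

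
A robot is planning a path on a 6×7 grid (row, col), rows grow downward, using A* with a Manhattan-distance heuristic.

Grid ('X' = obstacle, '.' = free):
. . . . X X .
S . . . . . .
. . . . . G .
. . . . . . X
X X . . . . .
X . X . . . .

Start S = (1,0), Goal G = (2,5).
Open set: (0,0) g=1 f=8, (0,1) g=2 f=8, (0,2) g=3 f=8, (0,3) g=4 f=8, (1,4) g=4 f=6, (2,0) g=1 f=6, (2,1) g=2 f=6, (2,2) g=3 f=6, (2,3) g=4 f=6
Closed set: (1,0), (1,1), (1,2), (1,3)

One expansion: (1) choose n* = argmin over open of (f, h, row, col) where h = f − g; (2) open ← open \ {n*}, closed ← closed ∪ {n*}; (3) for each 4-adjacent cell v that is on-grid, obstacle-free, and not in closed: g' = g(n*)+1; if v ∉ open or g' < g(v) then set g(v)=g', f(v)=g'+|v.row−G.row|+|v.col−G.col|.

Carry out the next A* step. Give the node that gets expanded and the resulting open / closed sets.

expanded=(1,4); open=[(0,0) g=1 f=8, (0,1) g=2 f=8, (0,2) g=3 f=8, (0,3) g=4 f=8, (1,5) g=5 f=6, (2,0) g=1 f=6, (2,1) g=2 f=6, (2,2) g=3 f=6, (2,3) g=4 f=6, (2,4) g=5 f=6]; closed=[(1,0), (1,1), (1,2), (1,3), (1,4)]

step 1: expand (1,4) (f=6, h=2) → closed; open now [(0,0) g=1 f=8, (0,1) g=2 f=8, (0,2) g=3 f=8, (0,3) g=4 f=8, (1,5) g=5 f=6, (2,0) g=1 f=6, (2,1) g=2 f=6, (2,2) g=3 f=6, (2,3) g=4 f=6, (2,4) g=5 f=6]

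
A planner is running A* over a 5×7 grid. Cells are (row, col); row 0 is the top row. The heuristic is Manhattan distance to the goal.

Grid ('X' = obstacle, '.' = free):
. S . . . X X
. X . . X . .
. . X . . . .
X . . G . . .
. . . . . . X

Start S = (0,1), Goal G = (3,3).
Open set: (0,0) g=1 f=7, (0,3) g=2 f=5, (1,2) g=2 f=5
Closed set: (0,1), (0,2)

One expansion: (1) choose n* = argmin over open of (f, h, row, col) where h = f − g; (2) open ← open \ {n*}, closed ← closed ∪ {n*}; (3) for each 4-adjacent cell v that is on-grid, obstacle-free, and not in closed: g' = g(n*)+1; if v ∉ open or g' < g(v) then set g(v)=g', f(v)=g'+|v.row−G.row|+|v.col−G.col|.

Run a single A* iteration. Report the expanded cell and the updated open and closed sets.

step 1: expand (0,3) (f=5, h=3) → closed; open now [(0,0) g=1 f=7, (0,4) g=3 f=7, (1,2) g=2 f=5, (1,3) g=3 f=5]

expanded=(0,3); open=[(0,0) g=1 f=7, (0,4) g=3 f=7, (1,2) g=2 f=5, (1,3) g=3 f=5]; closed=[(0,1), (0,2), (0,3)]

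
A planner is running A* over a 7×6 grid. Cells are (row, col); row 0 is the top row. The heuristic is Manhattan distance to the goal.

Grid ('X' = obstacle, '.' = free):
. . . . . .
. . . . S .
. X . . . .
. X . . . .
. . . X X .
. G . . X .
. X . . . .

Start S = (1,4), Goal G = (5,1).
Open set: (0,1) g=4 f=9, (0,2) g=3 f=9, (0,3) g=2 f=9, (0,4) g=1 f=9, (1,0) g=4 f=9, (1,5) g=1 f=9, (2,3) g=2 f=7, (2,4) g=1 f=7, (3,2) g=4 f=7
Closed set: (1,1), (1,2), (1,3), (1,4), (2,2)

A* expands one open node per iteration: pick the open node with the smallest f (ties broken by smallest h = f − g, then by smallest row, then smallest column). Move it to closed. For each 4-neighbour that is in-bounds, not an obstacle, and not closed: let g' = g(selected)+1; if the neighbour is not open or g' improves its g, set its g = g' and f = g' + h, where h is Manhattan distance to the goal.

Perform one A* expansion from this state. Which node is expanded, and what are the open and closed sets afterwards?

expanded=(3,2); open=[(0,1) g=4 f=9, (0,2) g=3 f=9, (0,3) g=2 f=9, (0,4) g=1 f=9, (1,0) g=4 f=9, (1,5) g=1 f=9, (2,3) g=2 f=7, (2,4) g=1 f=7, (3,3) g=5 f=9, (4,2) g=5 f=7]; closed=[(1,1), (1,2), (1,3), (1,4), (2,2), (3,2)]

step 1: expand (3,2) (f=7, h=3) → closed; open now [(0,1) g=4 f=9, (0,2) g=3 f=9, (0,3) g=2 f=9, (0,4) g=1 f=9, (1,0) g=4 f=9, (1,5) g=1 f=9, (2,3) g=2 f=7, (2,4) g=1 f=7, (3,3) g=5 f=9, (4,2) g=5 f=7]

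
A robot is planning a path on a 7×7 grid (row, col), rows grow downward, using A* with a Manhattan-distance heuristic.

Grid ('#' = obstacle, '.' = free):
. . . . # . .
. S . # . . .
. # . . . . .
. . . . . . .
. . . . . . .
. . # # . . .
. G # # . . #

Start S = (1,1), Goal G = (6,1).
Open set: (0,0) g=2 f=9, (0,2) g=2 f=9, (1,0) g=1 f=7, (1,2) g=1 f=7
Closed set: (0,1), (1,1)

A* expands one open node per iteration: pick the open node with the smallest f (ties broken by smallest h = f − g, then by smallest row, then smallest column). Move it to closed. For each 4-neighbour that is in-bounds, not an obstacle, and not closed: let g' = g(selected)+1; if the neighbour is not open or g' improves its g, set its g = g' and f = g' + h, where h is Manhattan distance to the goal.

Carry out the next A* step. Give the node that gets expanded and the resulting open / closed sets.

expanded=(1,0); open=[(0,0) g=2 f=9, (0,2) g=2 f=9, (1,2) g=1 f=7, (2,0) g=2 f=7]; closed=[(0,1), (1,0), (1,1)]

step 1: expand (1,0) (f=7, h=6) → closed; open now [(0,0) g=2 f=9, (0,2) g=2 f=9, (1,2) g=1 f=7, (2,0) g=2 f=7]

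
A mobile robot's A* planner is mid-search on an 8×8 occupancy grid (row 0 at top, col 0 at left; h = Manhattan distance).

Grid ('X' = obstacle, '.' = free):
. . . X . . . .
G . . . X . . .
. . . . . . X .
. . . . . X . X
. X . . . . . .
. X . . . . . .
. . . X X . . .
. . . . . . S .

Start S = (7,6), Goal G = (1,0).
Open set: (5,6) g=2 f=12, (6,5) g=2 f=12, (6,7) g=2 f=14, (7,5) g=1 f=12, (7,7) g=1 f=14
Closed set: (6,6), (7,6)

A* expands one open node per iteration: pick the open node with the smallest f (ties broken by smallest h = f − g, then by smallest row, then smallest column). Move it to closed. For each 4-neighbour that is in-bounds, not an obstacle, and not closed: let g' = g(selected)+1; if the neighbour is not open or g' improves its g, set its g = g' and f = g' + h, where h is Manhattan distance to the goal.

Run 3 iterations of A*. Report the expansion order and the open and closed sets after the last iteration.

order=[(5,6) → (4,6) → (3,6)]; open=[(4,5) g=4 f=12, (4,7) g=4 f=14, (5,5) g=3 f=12, (5,7) g=3 f=14, (6,5) g=2 f=12, (6,7) g=2 f=14, (7,5) g=1 f=12, (7,7) g=1 f=14]; closed=[(3,6), (4,6), (5,6), (6,6), (7,6)]

step 1: expand (5,6) (f=12, h=10) → closed; open now [(4,6) g=3 f=12, (5,5) g=3 f=12, (5,7) g=3 f=14, (6,5) g=2 f=12, (6,7) g=2 f=14, (7,5) g=1 f=12, (7,7) g=1 f=14]
step 2: expand (4,6) (f=12, h=9) → closed; open now [(3,6) g=4 f=12, (4,5) g=4 f=12, (4,7) g=4 f=14, (5,5) g=3 f=12, (5,7) g=3 f=14, (6,5) g=2 f=12, (6,7) g=2 f=14, (7,5) g=1 f=12, (7,7) g=1 f=14]
step 3: expand (3,6) (f=12, h=8) → closed; open now [(4,5) g=4 f=12, (4,7) g=4 f=14, (5,5) g=3 f=12, (5,7) g=3 f=14, (6,5) g=2 f=12, (6,7) g=2 f=14, (7,5) g=1 f=12, (7,7) g=1 f=14]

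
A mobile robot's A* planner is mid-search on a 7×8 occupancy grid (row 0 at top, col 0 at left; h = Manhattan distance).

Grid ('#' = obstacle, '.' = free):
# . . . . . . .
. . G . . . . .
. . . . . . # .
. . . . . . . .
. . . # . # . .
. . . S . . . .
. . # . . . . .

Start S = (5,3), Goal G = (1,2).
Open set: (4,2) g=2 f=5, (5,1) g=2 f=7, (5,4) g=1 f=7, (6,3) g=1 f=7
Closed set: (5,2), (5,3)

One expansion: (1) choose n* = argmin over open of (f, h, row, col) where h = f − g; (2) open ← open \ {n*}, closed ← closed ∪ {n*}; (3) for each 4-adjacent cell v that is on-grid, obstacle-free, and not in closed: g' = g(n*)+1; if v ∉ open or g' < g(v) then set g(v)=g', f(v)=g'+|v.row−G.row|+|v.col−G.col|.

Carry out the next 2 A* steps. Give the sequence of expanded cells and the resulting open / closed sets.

order=[(4,2) → (3,2)]; open=[(2,2) g=4 f=5, (3,1) g=4 f=7, (3,3) g=4 f=7, (4,1) g=3 f=7, (5,1) g=2 f=7, (5,4) g=1 f=7, (6,3) g=1 f=7]; closed=[(3,2), (4,2), (5,2), (5,3)]

step 1: expand (4,2) (f=5, h=3) → closed; open now [(3,2) g=3 f=5, (4,1) g=3 f=7, (5,1) g=2 f=7, (5,4) g=1 f=7, (6,3) g=1 f=7]
step 2: expand (3,2) (f=5, h=2) → closed; open now [(2,2) g=4 f=5, (3,1) g=4 f=7, (3,3) g=4 f=7, (4,1) g=3 f=7, (5,1) g=2 f=7, (5,4) g=1 f=7, (6,3) g=1 f=7]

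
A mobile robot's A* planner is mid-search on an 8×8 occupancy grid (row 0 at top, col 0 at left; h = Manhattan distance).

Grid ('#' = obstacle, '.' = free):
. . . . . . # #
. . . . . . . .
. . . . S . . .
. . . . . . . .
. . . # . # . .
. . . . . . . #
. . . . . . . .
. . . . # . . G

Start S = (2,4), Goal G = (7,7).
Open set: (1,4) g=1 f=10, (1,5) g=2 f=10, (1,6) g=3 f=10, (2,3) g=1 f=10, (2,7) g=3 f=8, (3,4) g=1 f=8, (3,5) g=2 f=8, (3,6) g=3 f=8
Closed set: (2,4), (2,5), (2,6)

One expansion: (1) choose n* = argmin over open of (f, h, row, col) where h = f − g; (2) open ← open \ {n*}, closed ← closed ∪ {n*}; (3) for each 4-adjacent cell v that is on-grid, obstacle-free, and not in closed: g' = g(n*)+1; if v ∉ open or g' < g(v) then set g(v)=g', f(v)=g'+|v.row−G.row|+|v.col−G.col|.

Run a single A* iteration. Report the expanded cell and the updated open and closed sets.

expanded=(2,7); open=[(1,4) g=1 f=10, (1,5) g=2 f=10, (1,6) g=3 f=10, (1,7) g=4 f=10, (2,3) g=1 f=10, (3,4) g=1 f=8, (3,5) g=2 f=8, (3,6) g=3 f=8, (3,7) g=4 f=8]; closed=[(2,4), (2,5), (2,6), (2,7)]

step 1: expand (2,7) (f=8, h=5) → closed; open now [(1,4) g=1 f=10, (1,5) g=2 f=10, (1,6) g=3 f=10, (1,7) g=4 f=10, (2,3) g=1 f=10, (3,4) g=1 f=8, (3,5) g=2 f=8, (3,6) g=3 f=8, (3,7) g=4 f=8]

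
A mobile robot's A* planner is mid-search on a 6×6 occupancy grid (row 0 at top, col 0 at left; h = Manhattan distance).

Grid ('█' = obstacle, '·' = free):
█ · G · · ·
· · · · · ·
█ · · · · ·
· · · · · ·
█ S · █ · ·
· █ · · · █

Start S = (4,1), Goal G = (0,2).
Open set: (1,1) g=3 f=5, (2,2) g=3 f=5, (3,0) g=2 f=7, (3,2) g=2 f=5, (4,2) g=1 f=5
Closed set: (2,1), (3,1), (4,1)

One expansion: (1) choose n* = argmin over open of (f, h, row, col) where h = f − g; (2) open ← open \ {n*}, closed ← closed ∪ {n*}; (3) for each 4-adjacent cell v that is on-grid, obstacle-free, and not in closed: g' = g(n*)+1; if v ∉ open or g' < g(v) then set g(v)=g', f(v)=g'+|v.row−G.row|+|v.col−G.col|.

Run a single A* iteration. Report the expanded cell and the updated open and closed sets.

step 1: expand (1,1) (f=5, h=2) → closed; open now [(0,1) g=4 f=5, (1,0) g=4 f=7, (1,2) g=4 f=5, (2,2) g=3 f=5, (3,0) g=2 f=7, (3,2) g=2 f=5, (4,2) g=1 f=5]

expanded=(1,1); open=[(0,1) g=4 f=5, (1,0) g=4 f=7, (1,2) g=4 f=5, (2,2) g=3 f=5, (3,0) g=2 f=7, (3,2) g=2 f=5, (4,2) g=1 f=5]; closed=[(1,1), (2,1), (3,1), (4,1)]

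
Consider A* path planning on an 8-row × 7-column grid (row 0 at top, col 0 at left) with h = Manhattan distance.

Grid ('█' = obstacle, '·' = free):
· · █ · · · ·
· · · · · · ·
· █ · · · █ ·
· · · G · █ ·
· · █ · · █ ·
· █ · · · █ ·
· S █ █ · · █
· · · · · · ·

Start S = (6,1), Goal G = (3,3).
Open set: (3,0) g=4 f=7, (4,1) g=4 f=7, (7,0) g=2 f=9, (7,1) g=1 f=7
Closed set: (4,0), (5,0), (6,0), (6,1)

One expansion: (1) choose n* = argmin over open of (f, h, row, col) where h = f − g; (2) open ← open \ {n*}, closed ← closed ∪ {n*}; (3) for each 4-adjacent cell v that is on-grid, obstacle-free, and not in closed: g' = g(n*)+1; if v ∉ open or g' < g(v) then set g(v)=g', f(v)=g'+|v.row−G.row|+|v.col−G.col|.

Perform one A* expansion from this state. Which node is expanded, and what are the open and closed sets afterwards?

expanded=(3,0); open=[(2,0) g=5 f=9, (3,1) g=5 f=7, (4,1) g=4 f=7, (7,0) g=2 f=9, (7,1) g=1 f=7]; closed=[(3,0), (4,0), (5,0), (6,0), (6,1)]

step 1: expand (3,0) (f=7, h=3) → closed; open now [(2,0) g=5 f=9, (3,1) g=5 f=7, (4,1) g=4 f=7, (7,0) g=2 f=9, (7,1) g=1 f=7]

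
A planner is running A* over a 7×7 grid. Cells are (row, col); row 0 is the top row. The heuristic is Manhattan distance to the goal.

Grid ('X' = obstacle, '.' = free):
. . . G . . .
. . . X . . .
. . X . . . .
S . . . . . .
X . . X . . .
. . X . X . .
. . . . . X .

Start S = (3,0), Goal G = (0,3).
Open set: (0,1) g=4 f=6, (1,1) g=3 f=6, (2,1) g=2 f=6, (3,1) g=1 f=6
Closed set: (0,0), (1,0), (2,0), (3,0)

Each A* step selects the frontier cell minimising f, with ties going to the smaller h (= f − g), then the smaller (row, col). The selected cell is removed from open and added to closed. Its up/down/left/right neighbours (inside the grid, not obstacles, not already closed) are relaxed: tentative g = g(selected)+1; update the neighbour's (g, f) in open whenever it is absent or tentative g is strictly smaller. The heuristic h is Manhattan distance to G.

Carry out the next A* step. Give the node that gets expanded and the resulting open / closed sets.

step 1: expand (0,1) (f=6, h=2) → closed; open now [(0,2) g=5 f=6, (1,1) g=3 f=6, (2,1) g=2 f=6, (3,1) g=1 f=6]

expanded=(0,1); open=[(0,2) g=5 f=6, (1,1) g=3 f=6, (2,1) g=2 f=6, (3,1) g=1 f=6]; closed=[(0,0), (0,1), (1,0), (2,0), (3,0)]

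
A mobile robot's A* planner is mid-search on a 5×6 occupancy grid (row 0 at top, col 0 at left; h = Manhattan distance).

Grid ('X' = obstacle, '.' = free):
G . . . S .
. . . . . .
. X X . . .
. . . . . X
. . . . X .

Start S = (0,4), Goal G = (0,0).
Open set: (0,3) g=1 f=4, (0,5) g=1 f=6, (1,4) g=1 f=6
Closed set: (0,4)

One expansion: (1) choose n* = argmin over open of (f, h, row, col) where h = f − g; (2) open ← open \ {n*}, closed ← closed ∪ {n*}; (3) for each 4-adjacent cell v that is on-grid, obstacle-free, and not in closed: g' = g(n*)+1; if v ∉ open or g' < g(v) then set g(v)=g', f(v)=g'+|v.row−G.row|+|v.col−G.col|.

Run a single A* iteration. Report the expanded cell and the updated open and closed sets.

step 1: expand (0,3) (f=4, h=3) → closed; open now [(0,2) g=2 f=4, (0,5) g=1 f=6, (1,3) g=2 f=6, (1,4) g=1 f=6]

expanded=(0,3); open=[(0,2) g=2 f=4, (0,5) g=1 f=6, (1,3) g=2 f=6, (1,4) g=1 f=6]; closed=[(0,3), (0,4)]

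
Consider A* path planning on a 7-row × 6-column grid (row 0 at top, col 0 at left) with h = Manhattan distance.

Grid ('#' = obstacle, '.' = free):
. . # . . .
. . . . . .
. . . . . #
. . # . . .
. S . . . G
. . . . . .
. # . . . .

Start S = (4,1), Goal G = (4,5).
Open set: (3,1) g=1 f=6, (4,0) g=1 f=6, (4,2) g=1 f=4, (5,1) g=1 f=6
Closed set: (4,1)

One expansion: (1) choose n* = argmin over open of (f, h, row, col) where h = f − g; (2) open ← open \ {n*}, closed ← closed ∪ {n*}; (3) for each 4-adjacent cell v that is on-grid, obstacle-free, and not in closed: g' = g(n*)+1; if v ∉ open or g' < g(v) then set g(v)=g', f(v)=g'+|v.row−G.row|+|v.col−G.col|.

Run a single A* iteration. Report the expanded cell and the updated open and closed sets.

step 1: expand (4,2) (f=4, h=3) → closed; open now [(3,1) g=1 f=6, (4,0) g=1 f=6, (4,3) g=2 f=4, (5,1) g=1 f=6, (5,2) g=2 f=6]

expanded=(4,2); open=[(3,1) g=1 f=6, (4,0) g=1 f=6, (4,3) g=2 f=4, (5,1) g=1 f=6, (5,2) g=2 f=6]; closed=[(4,1), (4,2)]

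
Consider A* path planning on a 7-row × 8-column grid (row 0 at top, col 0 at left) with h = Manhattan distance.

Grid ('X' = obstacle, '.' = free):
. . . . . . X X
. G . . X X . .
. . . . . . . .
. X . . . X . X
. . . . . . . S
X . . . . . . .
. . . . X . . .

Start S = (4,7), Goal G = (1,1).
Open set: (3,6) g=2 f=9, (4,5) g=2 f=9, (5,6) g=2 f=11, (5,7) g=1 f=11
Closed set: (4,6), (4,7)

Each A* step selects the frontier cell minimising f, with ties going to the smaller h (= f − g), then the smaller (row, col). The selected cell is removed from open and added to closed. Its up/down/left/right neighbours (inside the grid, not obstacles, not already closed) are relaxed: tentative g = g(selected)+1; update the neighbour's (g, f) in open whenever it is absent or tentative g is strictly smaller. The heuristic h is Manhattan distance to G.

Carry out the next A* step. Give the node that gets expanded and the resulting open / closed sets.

expanded=(3,6); open=[(2,6) g=3 f=9, (4,5) g=2 f=9, (5,6) g=2 f=11, (5,7) g=1 f=11]; closed=[(3,6), (4,6), (4,7)]

step 1: expand (3,6) (f=9, h=7) → closed; open now [(2,6) g=3 f=9, (4,5) g=2 f=9, (5,6) g=2 f=11, (5,7) g=1 f=11]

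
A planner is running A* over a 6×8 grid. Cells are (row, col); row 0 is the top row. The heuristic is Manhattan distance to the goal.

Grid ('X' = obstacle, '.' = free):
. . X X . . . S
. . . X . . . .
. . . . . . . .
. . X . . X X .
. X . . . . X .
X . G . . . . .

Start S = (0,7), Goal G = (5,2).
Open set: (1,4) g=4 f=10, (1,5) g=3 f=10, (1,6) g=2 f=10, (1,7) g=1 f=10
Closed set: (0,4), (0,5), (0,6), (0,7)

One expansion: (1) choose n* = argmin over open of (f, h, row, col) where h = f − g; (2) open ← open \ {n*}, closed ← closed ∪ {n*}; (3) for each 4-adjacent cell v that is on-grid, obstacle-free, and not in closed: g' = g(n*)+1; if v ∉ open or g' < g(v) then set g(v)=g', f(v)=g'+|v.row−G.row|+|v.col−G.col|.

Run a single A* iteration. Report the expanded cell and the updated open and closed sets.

expanded=(1,4); open=[(1,5) g=3 f=10, (1,6) g=2 f=10, (1,7) g=1 f=10, (2,4) g=5 f=10]; closed=[(0,4), (0,5), (0,6), (0,7), (1,4)]

step 1: expand (1,4) (f=10, h=6) → closed; open now [(1,5) g=3 f=10, (1,6) g=2 f=10, (1,7) g=1 f=10, (2,4) g=5 f=10]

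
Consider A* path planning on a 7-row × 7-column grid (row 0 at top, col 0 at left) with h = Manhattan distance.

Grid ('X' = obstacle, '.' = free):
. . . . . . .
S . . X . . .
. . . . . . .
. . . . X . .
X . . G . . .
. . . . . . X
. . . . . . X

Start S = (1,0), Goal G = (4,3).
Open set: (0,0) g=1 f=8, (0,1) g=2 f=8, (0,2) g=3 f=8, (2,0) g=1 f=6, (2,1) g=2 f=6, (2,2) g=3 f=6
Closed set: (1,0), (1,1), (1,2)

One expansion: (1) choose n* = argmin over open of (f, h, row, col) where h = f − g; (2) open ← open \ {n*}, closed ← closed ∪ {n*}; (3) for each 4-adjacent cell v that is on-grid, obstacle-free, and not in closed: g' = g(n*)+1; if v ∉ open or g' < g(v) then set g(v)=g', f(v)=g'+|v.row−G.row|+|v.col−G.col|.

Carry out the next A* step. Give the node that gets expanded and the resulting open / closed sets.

expanded=(2,2); open=[(0,0) g=1 f=8, (0,1) g=2 f=8, (0,2) g=3 f=8, (2,0) g=1 f=6, (2,1) g=2 f=6, (2,3) g=4 f=6, (3,2) g=4 f=6]; closed=[(1,0), (1,1), (1,2), (2,2)]

step 1: expand (2,2) (f=6, h=3) → closed; open now [(0,0) g=1 f=8, (0,1) g=2 f=8, (0,2) g=3 f=8, (2,0) g=1 f=6, (2,1) g=2 f=6, (2,3) g=4 f=6, (3,2) g=4 f=6]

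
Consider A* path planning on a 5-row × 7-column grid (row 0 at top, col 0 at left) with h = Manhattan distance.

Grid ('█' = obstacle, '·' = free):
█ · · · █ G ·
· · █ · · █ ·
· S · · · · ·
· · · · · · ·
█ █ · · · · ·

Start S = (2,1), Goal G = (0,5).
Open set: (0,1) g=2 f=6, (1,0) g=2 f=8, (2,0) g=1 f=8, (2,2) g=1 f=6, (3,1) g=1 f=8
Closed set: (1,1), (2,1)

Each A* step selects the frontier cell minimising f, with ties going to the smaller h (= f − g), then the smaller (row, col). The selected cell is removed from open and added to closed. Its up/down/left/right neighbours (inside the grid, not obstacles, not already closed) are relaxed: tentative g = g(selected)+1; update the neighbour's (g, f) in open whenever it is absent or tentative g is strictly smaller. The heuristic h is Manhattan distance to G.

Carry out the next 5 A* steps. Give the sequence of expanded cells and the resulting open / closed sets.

step 1: expand (0,1) (f=6, h=4) → closed; open now [(0,2) g=3 f=6, (1,0) g=2 f=8, (2,0) g=1 f=8, (2,2) g=1 f=6, (3,1) g=1 f=8]
step 2: expand (0,2) (f=6, h=3) → closed; open now [(0,3) g=4 f=6, (1,0) g=2 f=8, (2,0) g=1 f=8, (2,2) g=1 f=6, (3,1) g=1 f=8]
step 3: expand (0,3) (f=6, h=2) → closed; open now [(1,0) g=2 f=8, (1,3) g=5 f=8, (2,0) g=1 f=8, (2,2) g=1 f=6, (3,1) g=1 f=8]
step 4: expand (2,2) (f=6, h=5) → closed; open now [(1,0) g=2 f=8, (1,3) g=5 f=8, (2,0) g=1 f=8, (2,3) g=2 f=6, (3,1) g=1 f=8, (3,2) g=2 f=8]
step 5: expand (2,3) (f=6, h=4) → closed; open now [(1,0) g=2 f=8, (1,3) g=3 f=6, (2,0) g=1 f=8, (2,4) g=3 f=6, (3,1) g=1 f=8, (3,2) g=2 f=8, (3,3) g=3 f=8]

order=[(0,1) → (0,2) → (0,3) → (2,2) → (2,3)]; open=[(1,0) g=2 f=8, (1,3) g=3 f=6, (2,0) g=1 f=8, (2,4) g=3 f=6, (3,1) g=1 f=8, (3,2) g=2 f=8, (3,3) g=3 f=8]; closed=[(0,1), (0,2), (0,3), (1,1), (2,1), (2,2), (2,3)]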